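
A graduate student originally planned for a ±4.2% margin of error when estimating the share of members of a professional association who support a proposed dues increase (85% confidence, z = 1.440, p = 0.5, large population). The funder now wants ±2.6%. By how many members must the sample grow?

At ±4.2%: n = 1.440² × 0.2500 / 0.042² ≈ 293.88 → 294.
At ±2.6%: n = 1.440² × 0.2500 / 0.026² ≈ 766.86 → 767.
Additional respondents: 767 − 294 = 473.

473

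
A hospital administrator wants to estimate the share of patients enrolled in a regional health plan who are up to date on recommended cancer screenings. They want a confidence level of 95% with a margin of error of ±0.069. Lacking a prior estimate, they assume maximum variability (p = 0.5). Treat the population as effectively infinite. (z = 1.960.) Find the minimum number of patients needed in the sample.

202

With p = 0.5, p(1−p) = 0.25.
n = z²·p(1−p)/E² = 1.960² × 0.2500 / 0.069² = 3.8416 × 0.2500 / 0.004761 ≈ 201.72.
Rounding up gives n = 202.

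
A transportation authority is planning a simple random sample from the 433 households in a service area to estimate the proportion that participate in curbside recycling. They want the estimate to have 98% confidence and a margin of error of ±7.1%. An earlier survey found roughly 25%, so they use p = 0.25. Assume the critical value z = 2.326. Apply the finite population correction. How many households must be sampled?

138

Unadjusted: n₀ = 2.326² × 0.25 × 0.75 / 0.071² ≈ 201.24, so n₀ = 202.
Finite population correction with N = 433: n = n₀ / (1 + (n₀−1)/N) = 202 / (1 + 201/433) = 202 / 1.4642 ≈ 137.96.
Rounding up, n = 138.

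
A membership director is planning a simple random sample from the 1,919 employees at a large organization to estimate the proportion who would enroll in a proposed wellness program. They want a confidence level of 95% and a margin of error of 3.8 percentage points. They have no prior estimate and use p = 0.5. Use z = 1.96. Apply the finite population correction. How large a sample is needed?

Unadjusted: n₀ = 1.96² × 0.50 × 0.50 / 0.038² ≈ 665.10, so n₀ = 666.
Finite population correction with N = 1,919: n = n₀ / (1 + (n₀−1)/N) = 666 / (1 + 665/1919) = 666 / 1.3465 ≈ 494.60.
Rounding up, n = 495.

495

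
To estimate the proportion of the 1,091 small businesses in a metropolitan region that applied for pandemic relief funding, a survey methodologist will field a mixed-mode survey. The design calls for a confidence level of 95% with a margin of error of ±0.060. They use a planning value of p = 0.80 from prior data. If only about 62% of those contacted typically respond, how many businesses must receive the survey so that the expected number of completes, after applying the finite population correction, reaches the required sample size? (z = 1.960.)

Completed interviews needed (unadjusted): n₀ = 1.960² × 0.1600 / 0.060² ≈ 170.74 → 171.
FPC for N = 1,091: n = 171 / (1 + 170/1091) = 171 / 1.1558 ≈ 147.95 → 148.
At a 62% response rate, contacts needed = 148 / 0.62 ≈ 238.71 → 239.

239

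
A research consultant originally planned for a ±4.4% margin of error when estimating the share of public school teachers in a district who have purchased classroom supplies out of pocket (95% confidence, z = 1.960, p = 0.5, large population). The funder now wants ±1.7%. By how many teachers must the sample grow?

At ±4.4%: n = 1.960² × 0.2500 / 0.044² ≈ 496.07 → 497.
At ±1.7%: n = 1.960² × 0.2500 / 0.017² ≈ 3323.18 → 3324.
Additional respondents: 3324 − 497 = 2827.

2827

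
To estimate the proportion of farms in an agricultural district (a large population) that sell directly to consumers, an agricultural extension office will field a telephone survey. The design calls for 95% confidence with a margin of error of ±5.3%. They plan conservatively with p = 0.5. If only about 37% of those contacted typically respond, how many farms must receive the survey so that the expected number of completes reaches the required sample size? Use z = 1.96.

Completed interviews needed: n₀ = 1.96² × 0.2500 / 0.053² ≈ 341.90 → 342.
At a 37% response rate, contacts needed = 342 / 0.37 ≈ 924.32 → 925.

925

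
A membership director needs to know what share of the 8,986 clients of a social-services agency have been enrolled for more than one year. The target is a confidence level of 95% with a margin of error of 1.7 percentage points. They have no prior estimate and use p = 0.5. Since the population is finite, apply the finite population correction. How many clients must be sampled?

For 95% confidence, z = 1.960.
Unadjusted: n₀ = 1.960² × 0.50 × 0.50 / 0.017² ≈ 3323.18, so n₀ = 3324.
Finite population correction with N = 8,986: n = n₀ / (1 + (n₀−1)/N) = 3324 / (1 + 3323/8986) = 3324 / 1.3698 ≈ 2426.64.
Rounding up, n = 2427.

2427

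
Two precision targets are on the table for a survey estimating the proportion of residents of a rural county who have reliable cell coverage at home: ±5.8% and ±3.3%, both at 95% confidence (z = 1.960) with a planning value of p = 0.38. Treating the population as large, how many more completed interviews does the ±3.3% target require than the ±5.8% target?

562

At ±5.8%: n = 1.960² × 0.2356 / 0.058² ≈ 269.05 → 270.
At ±3.3%: n = 1.960² × 0.2356 / 0.033² ≈ 831.11 → 832.
Additional respondents: 832 − 270 = 562.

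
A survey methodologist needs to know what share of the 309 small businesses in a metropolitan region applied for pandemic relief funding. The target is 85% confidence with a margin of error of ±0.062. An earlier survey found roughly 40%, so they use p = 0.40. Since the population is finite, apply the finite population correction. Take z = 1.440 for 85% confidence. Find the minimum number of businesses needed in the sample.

92

Unadjusted: n₀ = 1.440² × 0.40 × 0.60 / 0.062² ≈ 129.47, so n₀ = 130.
Finite population correction with N = 309: n = n₀ / (1 + (n₀−1)/N) = 130 / (1 + 129/309) = 130 / 1.4175 ≈ 91.71.
Rounding up, n = 92.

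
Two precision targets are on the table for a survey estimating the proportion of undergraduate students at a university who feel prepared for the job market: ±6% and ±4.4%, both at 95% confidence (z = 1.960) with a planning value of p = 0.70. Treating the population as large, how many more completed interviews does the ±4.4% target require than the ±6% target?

At ±6%: n = 1.960² × 0.2100 / 0.060² ≈ 224.09 → 225.
At ±4.4%: n = 1.960² × 0.2100 / 0.044² ≈ 416.70 → 417.
Additional respondents: 417 − 225 = 192.

192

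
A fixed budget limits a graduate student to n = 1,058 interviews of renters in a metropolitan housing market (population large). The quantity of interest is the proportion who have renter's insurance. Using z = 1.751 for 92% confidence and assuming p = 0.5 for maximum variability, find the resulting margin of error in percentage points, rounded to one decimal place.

2.7

SE(p̂) = √[p(1−p)/n] = √[0.2500/1058] = 0.01537.
E = z × SE = 1.751 × 0.01537 = 0.02692, or 2.7 percentage points.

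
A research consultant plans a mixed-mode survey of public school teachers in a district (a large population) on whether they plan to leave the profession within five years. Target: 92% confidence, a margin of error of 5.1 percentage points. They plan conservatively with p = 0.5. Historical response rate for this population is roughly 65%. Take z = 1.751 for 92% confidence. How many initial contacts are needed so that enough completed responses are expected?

454

Completed interviews needed: n₀ = 1.751² × 0.2500 / 0.051² ≈ 294.69 → 295.
At a 65% response rate, contacts needed = 295 / 0.65 ≈ 453.85 → 454.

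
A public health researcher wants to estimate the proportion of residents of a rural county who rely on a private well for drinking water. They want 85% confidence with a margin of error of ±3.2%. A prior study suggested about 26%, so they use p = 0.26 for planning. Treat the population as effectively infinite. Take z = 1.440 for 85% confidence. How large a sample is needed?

With p = 0.26, p(1−p) = 0.1924.
n = z²·p(1−p)/E² = 1.440² × 0.1924 / 0.032² = 2.0736 × 0.1924 / 0.001024 ≈ 389.61.
Rounding up gives n = 390.

390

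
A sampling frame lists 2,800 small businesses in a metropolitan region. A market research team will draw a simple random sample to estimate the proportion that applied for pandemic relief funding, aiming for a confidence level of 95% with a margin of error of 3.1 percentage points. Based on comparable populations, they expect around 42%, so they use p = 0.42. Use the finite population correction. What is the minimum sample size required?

723

For 95% confidence, z = 1.960.
Unadjusted: n₀ = 1.960² × 0.42 × 0.58 / 0.031² ≈ 973.79, so n₀ = 974.
Finite population correction with N = 2,800: n = n₀ / (1 + (n₀−1)/N) = 974 / (1 + 973/2800) = 974 / 1.3475 ≈ 722.82.
Rounding up, n = 723.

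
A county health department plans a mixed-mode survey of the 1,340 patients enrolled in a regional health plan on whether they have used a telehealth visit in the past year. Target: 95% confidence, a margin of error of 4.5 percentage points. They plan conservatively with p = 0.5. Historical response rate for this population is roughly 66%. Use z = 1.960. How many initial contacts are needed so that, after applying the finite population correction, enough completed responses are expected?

532

Completed interviews needed (unadjusted): n₀ = 1.960² × 0.2500 / 0.045² ≈ 474.27 → 475.
FPC for N = 1,340: n = 475 / (1 + 474/1340) = 475 / 1.3537 ≈ 350.88 → 351.
At a 66% response rate, contacts needed = 351 / 0.66 ≈ 531.82 → 532.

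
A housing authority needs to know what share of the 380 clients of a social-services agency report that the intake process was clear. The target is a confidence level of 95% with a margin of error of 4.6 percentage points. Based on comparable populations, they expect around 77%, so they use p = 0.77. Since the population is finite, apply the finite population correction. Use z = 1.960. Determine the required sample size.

175

Unadjusted: n₀ = 1.960² × 0.77 × 0.23 / 0.046² ≈ 321.53, so n₀ = 322.
Finite population correction with N = 380: n = n₀ / (1 + (n₀−1)/N) = 322 / (1 + 321/380) = 322 / 1.8447 ≈ 174.55.
Rounding up, n = 175.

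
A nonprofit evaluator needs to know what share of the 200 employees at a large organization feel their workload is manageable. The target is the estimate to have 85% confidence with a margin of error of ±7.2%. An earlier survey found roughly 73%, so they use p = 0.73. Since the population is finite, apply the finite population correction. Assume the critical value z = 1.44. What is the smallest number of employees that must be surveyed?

Unadjusted: n₀ = 1.44² × 0.73 × 0.27 / 0.072² ≈ 78.84, so n₀ = 79.
Finite population correction with N = 200: n = n₀ / (1 + (n₀−1)/N) = 79 / (1 + 78/200) = 79 / 1.3900 ≈ 56.83.
Rounding up, n = 57.

57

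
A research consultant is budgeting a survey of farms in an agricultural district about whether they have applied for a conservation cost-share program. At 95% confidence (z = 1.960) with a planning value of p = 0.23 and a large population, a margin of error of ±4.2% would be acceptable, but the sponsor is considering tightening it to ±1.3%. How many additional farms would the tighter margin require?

3640

At ±4.2%: n = 1.960² × 0.1771 / 0.042² ≈ 385.68 → 386.
At ±1.3%: n = 1.960² × 0.1771 / 0.013² ≈ 4025.72 → 4026.
Additional respondents: 4026 − 386 = 3640.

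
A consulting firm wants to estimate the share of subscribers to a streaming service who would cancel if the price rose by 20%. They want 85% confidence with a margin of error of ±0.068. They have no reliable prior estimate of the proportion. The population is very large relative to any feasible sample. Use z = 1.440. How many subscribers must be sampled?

113

With no prior estimate, use p = 0.5, giving p(1−p) = 0.25.
n = z²·p(1−p)/E² = 1.440² × 0.2500 / 0.068² = 2.0736 × 0.2500 / 0.004624 ≈ 112.11.
Rounding up gives n = 113.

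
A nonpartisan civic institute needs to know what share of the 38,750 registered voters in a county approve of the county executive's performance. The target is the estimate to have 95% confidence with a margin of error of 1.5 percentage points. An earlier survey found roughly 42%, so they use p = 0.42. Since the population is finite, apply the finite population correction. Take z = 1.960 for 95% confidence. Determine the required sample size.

Unadjusted: n₀ = 1.960² × 0.42 × 0.58 / 0.015² ≈ 4159.17, so n₀ = 4160.
Finite population correction with N = 38,750: n = n₀ / (1 + (n₀−1)/N) = 4160 / (1 + 4159/38750) = 4160 / 1.1073 ≈ 3756.79.
Rounding up, n = 3757.

3757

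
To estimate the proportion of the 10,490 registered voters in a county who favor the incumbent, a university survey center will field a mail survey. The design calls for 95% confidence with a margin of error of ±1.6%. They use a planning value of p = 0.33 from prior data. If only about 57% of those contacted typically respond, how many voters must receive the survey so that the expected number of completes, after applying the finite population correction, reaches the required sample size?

4423

For 95% confidence, z = 1.960.
Completed interviews needed (unadjusted): n₀ = 1.960² × 0.2211 / 0.016² ≈ 3317.88 → 3318.
FPC for N = 10,490: n = 3318 / (1 + 3317/10490) = 3318 / 1.3162 ≈ 2520.88 → 2521.
At a 57% response rate, contacts needed = 2521 / 0.57 ≈ 4422.81 → 4423.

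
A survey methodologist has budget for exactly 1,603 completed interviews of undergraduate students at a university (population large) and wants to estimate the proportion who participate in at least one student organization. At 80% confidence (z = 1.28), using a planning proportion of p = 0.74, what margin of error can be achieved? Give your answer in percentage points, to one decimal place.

1.4

SE(p̂) = √[p(1−p)/n] = √[0.1924/1603] = 0.01096.
E = z × SE = 1.28 × 0.01096 = 0.01402, or 1.4 percentage points.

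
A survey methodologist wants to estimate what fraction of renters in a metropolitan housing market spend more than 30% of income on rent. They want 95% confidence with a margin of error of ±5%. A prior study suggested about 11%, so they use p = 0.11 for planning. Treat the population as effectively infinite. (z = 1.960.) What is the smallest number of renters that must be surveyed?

With p = 0.11, p(1−p) = 0.0979.
n = z²·p(1−p)/E² = 1.960² × 0.0979 / 0.050² = 3.8416 × 0.0979 / 0.002500 ≈ 150.44.
Rounding up gives n = 151.

151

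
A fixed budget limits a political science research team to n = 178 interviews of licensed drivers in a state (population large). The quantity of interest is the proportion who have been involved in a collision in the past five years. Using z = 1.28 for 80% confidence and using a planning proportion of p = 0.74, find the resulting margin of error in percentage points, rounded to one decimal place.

4.2

SE(p̂) = √[p(1−p)/n] = √[0.1924/178] = 0.03288.
E = z × SE = 1.28 × 0.03288 = 0.04208, or 4.2 percentage points.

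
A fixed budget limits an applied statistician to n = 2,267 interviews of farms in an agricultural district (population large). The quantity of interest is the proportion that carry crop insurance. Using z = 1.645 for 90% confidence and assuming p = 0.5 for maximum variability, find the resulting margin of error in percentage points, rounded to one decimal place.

SE(p̂) = √[p(1−p)/n] = √[0.2500/2267] = 0.01050.
E = z × SE = 1.645 × 0.01050 = 0.01727, or 1.7 percentage points.

1.7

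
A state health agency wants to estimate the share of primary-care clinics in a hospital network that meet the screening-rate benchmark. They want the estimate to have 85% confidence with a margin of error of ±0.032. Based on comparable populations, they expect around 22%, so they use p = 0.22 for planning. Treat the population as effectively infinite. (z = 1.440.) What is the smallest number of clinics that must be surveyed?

With p = 0.22, p(1−p) = 0.1716.
n = z²·p(1−p)/E² = 1.440² × 0.1716 / 0.032² = 2.0736 × 0.1716 / 0.001024 ≈ 347.49.
Rounding up gives n = 348.

348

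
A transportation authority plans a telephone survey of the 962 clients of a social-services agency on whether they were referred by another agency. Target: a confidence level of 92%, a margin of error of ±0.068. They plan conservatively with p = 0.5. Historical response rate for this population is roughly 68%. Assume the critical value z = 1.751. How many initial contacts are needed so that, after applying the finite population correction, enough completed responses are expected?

Completed interviews needed (unadjusted): n₀ = 1.751² × 0.2500 / 0.068² ≈ 165.77 → 166.
FPC for N = 962: n = 166 / (1 + 165/962) = 166 / 1.1715 ≈ 141.70 → 142.
At a 68% response rate, contacts needed = 142 / 0.68 ≈ 208.82 → 209.

209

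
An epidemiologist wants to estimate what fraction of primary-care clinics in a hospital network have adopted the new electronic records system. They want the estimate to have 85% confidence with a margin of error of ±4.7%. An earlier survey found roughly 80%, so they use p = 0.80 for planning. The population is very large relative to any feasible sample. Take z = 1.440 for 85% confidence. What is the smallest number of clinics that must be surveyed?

151

With p = 0.80, p(1−p) = 0.1600.
n = z²·p(1−p)/E² = 1.440² × 0.1600 / 0.047² = 2.0736 × 0.1600 / 0.002209 ≈ 150.19.
Rounding up gives n = 151.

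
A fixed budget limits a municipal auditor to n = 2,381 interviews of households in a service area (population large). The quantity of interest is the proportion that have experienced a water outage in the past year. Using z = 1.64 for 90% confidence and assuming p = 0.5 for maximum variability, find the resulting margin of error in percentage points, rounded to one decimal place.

1.7

SE(p̂) = √[p(1−p)/n] = √[0.2500/2381] = 0.01025.
E = z × SE = 1.64 × 0.01025 = 0.01680, or 1.7 percentage points.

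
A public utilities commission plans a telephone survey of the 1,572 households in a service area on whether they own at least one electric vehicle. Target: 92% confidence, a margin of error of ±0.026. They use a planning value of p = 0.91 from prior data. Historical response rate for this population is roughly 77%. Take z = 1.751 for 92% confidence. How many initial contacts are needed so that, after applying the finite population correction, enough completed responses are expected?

Completed interviews needed (unadjusted): n₀ = 1.751² × 0.0819 / 0.026² ≈ 371.46 → 372.
FPC for N = 1,572: n = 372 / (1 + 371/1572) = 372 / 1.2360 ≈ 300.97 → 301.
At a 77% response rate, contacts needed = 301 / 0.77 ≈ 390.91 → 391.

391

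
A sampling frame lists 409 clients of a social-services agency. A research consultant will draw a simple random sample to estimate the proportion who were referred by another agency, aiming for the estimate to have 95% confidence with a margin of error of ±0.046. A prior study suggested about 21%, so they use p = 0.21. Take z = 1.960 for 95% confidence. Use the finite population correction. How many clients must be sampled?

Unadjusted: n₀ = 1.960² × 0.21 × 0.79 / 0.046² ≈ 301.19, so n₀ = 302.
Finite population correction with N = 409: n = n₀ / (1 + (n₀−1)/N) = 302 / (1 + 301/409) = 302 / 1.7359 ≈ 173.97.
Rounding up, n = 174.

174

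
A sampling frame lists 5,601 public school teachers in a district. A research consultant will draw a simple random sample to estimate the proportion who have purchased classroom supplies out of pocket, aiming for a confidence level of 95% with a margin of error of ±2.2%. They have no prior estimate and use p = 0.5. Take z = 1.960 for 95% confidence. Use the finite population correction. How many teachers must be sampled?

Unadjusted: n₀ = 1.960² × 0.50 × 0.50 / 0.022² ≈ 1984.30, so n₀ = 1985.
Finite population correction with N = 5,601: n = n₀ / (1 + (n₀−1)/N) = 1985 / (1 + 1984/5601) = 1985 / 1.3542 ≈ 1465.79.
Rounding up, n = 1466.

1466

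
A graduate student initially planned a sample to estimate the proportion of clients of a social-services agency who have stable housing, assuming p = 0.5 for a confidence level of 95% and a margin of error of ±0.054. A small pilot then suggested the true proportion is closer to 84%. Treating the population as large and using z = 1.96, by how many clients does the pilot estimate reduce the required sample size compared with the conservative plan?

152

Conservative (p = 0.5): n = 1.96² × 0.25 / 0.054² ≈ 329.36 → 330.
Using p = 0.84: p(1−p) = 0.1344, so n = 1.96² × 0.1344 / 0.054² ≈ 177.06 → 178.
Reduction: 330 − 178 = 152.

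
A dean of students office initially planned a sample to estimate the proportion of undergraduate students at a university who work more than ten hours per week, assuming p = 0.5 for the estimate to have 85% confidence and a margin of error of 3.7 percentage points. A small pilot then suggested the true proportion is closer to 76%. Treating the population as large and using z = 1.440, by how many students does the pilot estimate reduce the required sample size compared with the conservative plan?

102

Conservative (p = 0.5): n = 1.440² × 0.25 / 0.037² ≈ 378.67 → 379.
Using p = 0.76: p(1−p) = 0.1824, so n = 1.440² × 0.1824 / 0.037² ≈ 276.28 → 277.
Reduction: 379 − 277 = 102.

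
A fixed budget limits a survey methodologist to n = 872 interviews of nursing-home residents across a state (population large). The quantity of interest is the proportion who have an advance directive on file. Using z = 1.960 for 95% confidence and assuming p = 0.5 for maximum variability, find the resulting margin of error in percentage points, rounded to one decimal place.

SE(p̂) = √[p(1−p)/n] = √[0.2500/872] = 0.01693.
E = z × SE = 1.960 × 0.01693 = 0.03319, or 3.3 percentage points.

3.3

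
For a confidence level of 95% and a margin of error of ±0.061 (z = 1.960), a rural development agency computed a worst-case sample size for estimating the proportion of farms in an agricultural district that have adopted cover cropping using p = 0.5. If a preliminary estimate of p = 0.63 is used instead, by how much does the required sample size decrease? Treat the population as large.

Conservative (p = 0.5): n = 1.960² × 0.25 / 0.061² ≈ 258.10 → 259.
Using p = 0.63: p(1−p) = 0.2331, so n = 1.960² × 0.2331 / 0.061² ≈ 240.65 → 241.
Reduction: 259 − 241 = 18.

18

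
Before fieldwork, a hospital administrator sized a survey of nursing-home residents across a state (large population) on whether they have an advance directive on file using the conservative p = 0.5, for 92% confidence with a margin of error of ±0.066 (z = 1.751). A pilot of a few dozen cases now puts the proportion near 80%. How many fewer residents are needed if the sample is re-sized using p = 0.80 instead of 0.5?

Conservative (p = 0.5): n = 1.751² × 0.25 / 0.066² ≈ 175.96 → 176.
Using p = 0.80: p(1−p) = 0.1600, so n = 1.751² × 0.1600 / 0.066² ≈ 112.62 → 113.
Reduction: 176 − 113 = 63.

63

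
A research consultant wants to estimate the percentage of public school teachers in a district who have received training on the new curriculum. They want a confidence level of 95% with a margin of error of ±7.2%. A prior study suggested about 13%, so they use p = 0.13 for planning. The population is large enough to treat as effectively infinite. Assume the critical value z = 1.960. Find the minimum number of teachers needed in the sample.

84

With p = 0.13, p(1−p) = 0.1131.
n = z²·p(1−p)/E² = 1.960² × 0.1131 / 0.072² = 3.8416 × 0.1131 / 0.005184 ≈ 83.81.
Rounding up gives n = 84.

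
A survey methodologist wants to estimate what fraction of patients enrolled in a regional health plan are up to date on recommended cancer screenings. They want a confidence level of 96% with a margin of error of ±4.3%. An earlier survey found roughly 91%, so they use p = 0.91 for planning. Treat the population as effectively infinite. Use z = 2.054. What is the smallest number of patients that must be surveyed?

187

With p = 0.91, p(1−p) = 0.0819.
n = z²·p(1−p)/E² = 2.054² × 0.0819 / 0.043² = 4.2189 × 0.0819 / 0.001849 ≈ 186.87.
Rounding up gives n = 187.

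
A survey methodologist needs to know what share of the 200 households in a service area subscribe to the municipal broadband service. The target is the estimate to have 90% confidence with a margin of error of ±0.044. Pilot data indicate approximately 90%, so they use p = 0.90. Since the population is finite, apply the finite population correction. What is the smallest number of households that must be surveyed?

78

For 90% confidence, z = 1.64.
Unadjusted: n₀ = 1.64² × 0.90 × 0.10 / 0.044² ≈ 125.03, so n₀ = 126.
Finite population correction with N = 200: n = n₀ / (1 + (n₀−1)/N) = 126 / (1 + 125/200) = 126 / 1.6250 ≈ 77.54.
Rounding up, n = 78.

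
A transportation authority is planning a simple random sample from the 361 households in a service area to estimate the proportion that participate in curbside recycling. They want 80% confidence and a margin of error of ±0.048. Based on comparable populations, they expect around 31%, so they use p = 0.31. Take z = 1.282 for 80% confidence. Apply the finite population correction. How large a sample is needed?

Unadjusted: n₀ = 1.282² × 0.31 × 0.69 / 0.048² ≈ 152.58, so n₀ = 153.
Finite population correction with N = 361: n = n₀ / (1 + (n₀−1)/N) = 153 / (1 + 152/361) = 153 / 1.4211 ≈ 107.67.
Rounding up, n = 108.

108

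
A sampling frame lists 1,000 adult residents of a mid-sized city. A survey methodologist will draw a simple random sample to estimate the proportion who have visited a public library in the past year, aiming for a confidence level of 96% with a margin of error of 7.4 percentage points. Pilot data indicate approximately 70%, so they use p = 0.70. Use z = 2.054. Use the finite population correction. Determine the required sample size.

Unadjusted: n₀ = 2.054² × 0.70 × 0.30 / 0.074² ≈ 161.79, so n₀ = 162.
Finite population correction with N = 1,000: n = n₀ / (1 + (n₀−1)/N) = 162 / (1 + 161/1000) = 162 / 1.1610 ≈ 139.53.
Rounding up, n = 140.

140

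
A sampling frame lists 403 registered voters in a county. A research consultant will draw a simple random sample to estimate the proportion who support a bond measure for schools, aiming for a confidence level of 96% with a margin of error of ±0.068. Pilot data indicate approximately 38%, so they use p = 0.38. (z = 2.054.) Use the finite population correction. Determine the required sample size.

141

Unadjusted: n₀ = 2.054² × 0.38 × 0.62 / 0.068² ≈ 214.96, so n₀ = 215.
Finite population correction with N = 403: n = n₀ / (1 + (n₀−1)/N) = 215 / (1 + 214/403) = 215 / 1.5310 ≈ 140.43.
Rounding up, n = 141.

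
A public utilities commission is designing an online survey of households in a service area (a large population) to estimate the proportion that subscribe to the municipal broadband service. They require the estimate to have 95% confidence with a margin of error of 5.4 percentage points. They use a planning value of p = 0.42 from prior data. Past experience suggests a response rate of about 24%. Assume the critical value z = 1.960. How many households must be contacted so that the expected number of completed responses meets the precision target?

Completed interviews needed: n₀ = 1.960² × 0.2436 / 0.054² ≈ 320.92 → 321.
At a 24% response rate, contacts needed = 321 / 0.24 ≈ 1337.50 → 1338.

1338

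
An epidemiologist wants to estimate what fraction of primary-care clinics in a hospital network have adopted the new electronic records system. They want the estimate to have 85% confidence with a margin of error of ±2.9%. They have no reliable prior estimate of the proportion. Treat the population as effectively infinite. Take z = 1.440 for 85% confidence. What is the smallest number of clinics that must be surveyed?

With no prior estimate, use p = 0.5, giving p(1−p) = 0.25.
n = z²·p(1−p)/E² = 1.440² × 0.2500 / 0.029² = 2.0736 × 0.2500 / 0.000841 ≈ 616.41.
Rounding up gives n = 617.

617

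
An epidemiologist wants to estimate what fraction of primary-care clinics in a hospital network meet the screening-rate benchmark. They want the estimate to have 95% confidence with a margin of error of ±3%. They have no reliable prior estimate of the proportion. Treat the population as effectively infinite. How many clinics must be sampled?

1068

For 95% confidence, z = 1.960.
With no prior estimate, use p = 0.5, giving p(1−p) = 0.25.
n = z²·p(1−p)/E² = 1.960² × 0.2500 / 0.030² = 3.8416 × 0.2500 / 0.000900 ≈ 1067.11.
Rounding up gives n = 1068.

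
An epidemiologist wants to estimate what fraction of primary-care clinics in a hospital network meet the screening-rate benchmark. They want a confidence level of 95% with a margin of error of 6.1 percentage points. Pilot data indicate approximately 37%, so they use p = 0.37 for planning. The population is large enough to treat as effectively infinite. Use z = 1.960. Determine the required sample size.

With p = 0.37, p(1−p) = 0.2331.
n = z²·p(1−p)/E² = 1.960² × 0.2331 / 0.061² = 3.8416 × 0.2331 / 0.003721 ≈ 240.65.
Rounding up gives n = 241.

241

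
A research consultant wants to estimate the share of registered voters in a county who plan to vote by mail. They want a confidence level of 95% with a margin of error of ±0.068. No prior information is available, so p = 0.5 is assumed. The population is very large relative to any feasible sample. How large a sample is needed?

208

For 95% confidence, z = 1.960.
With p = 0.5, p(1−p) = 0.25.
n = z²·p(1−p)/E² = 1.960² × 0.2500 / 0.068² = 3.8416 × 0.2500 / 0.004624 ≈ 207.70.
Rounding up gives n = 208.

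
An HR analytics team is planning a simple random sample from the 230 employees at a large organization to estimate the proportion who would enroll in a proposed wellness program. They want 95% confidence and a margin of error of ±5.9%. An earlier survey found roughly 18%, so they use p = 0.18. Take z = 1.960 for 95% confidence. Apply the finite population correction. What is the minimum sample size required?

Unadjusted: n₀ = 1.960² × 0.18 × 0.82 / 0.059² ≈ 162.89, so n₀ = 163.
Finite population correction with N = 230: n = n₀ / (1 + (n₀−1)/N) = 163 / (1 + 162/230) = 163 / 1.7043 ≈ 95.64.
Rounding up, n = 96.

96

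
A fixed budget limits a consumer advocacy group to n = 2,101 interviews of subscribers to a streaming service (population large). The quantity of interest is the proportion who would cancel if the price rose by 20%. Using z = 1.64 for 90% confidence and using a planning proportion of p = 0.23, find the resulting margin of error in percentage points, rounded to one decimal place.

SE(p̂) = √[p(1−p)/n] = √[0.1771/2101] = 0.00918.
E = z × SE = 1.64 × 0.00918 = 0.01506, or 1.5 percentage points.

1.5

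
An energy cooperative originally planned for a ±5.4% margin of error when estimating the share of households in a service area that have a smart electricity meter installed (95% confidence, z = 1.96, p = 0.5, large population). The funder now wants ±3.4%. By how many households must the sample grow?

At ±5.4%: n = 1.96² × 0.2500 / 0.054² ≈ 329.36 → 330.
At ±3.4%: n = 1.96² × 0.2500 / 0.034² ≈ 830.80 → 831.
Additional respondents: 831 − 330 = 501.

501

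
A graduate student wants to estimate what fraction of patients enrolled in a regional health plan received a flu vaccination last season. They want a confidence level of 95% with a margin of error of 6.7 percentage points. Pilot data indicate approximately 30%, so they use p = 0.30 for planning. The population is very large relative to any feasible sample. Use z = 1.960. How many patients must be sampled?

180

With p = 0.30, p(1−p) = 0.2100.
n = z²·p(1−p)/E² = 1.960² × 0.2100 / 0.067² = 3.8416 × 0.2100 / 0.004489 ≈ 179.71.
Rounding up gives n = 180.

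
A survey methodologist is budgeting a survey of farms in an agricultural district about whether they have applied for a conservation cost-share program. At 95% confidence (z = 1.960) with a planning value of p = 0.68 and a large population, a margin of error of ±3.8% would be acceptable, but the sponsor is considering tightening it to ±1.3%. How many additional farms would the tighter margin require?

4368

At ±3.8%: n = 1.960² × 0.2176 / 0.038² ≈ 578.90 → 579.
At ±1.3%: n = 1.960² × 0.2176 / 0.013² ≈ 4946.34 → 4947.
Additional respondents: 4947 − 579 = 4368.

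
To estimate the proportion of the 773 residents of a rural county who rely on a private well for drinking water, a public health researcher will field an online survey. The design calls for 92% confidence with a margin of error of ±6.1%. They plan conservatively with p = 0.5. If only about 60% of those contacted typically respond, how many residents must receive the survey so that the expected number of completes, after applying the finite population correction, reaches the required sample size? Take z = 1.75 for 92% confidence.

272

Completed interviews needed (unadjusted): n₀ = 1.75² × 0.2500 / 0.061² ≈ 205.76 → 206.
FPC for N = 773: n = 206 / (1 + 205/773) = 206 / 1.2652 ≈ 162.82 → 163.
At a 60% response rate, contacts needed = 163 / 0.60 ≈ 271.67 → 272.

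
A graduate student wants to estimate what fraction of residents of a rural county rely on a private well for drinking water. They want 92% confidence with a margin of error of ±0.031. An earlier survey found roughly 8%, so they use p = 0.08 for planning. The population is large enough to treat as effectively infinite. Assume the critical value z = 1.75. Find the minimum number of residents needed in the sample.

With p = 0.08, p(1−p) = 0.0736.
n = z²·p(1−p)/E² = 1.75² × 0.0736 / 0.031² = 3.0625 × 0.0736 / 0.000961 ≈ 234.55.
Rounding up gives n = 235.

235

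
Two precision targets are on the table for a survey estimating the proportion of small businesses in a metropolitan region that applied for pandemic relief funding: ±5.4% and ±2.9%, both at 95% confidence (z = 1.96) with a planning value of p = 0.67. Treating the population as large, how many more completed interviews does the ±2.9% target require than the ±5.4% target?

At ±5.4%: n = 1.96² × 0.2211 / 0.054² ≈ 291.28 → 292.
At ±2.9%: n = 1.96² × 0.2211 / 0.029² ≈ 1009.96 → 1010.
Additional respondents: 1010 − 292 = 718.

718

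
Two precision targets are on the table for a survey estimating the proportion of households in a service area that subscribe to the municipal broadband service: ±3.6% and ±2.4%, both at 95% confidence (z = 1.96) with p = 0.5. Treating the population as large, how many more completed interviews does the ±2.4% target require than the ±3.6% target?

At ±3.6%: n = 1.96² × 0.2500 / 0.036² ≈ 741.05 → 742.
At ±2.4%: n = 1.96² × 0.2500 / 0.024² ≈ 1667.36 → 1668.
Additional respondents: 1668 − 742 = 926.

926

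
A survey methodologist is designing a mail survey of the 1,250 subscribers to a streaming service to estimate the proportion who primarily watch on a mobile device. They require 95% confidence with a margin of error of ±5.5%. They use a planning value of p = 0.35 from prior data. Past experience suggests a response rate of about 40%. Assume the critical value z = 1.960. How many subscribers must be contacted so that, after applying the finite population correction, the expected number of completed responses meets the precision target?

588

Completed interviews needed (unadjusted): n₀ = 1.960² × 0.2275 / 0.055² ≈ 288.91 → 289.
FPC for N = 1,250: n = 289 / (1 + 288/1250) = 289 / 1.2304 ≈ 234.88 → 235.
At a 40% response rate, contacts needed = 235 / 0.40 ≈ 587.50 → 588.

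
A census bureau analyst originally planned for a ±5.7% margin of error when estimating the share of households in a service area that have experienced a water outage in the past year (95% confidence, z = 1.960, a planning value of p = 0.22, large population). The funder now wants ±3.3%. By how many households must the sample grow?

At ±5.7%: n = 1.960² × 0.1716 / 0.057² ≈ 202.90 → 203.
At ±3.3%: n = 1.960² × 0.1716 / 0.033² ≈ 605.34 → 606.
Additional respondents: 606 − 203 = 403.

403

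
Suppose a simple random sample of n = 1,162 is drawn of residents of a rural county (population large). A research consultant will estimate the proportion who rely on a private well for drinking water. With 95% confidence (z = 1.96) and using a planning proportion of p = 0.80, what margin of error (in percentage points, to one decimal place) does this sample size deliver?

2.3

SE(p̂) = √[p(1−p)/n] = √[0.1600/1162] = 0.01173.
E = z × SE = 1.96 × 0.01173 = 0.02300, or 2.3 percentage points.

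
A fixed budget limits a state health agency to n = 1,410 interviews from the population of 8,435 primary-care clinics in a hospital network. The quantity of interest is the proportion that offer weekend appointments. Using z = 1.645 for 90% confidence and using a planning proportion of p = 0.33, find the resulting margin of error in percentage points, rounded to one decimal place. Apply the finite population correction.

1.9

Finite-population factor: (N−n)/(N−1) = (8435−1410)/(8435−1) = 0.8329.
SE(p̂) = √[p(1−p)/n · (N−n)/(N−1)] = √[0.2211/1410 × 0.8329] = 0.01143.
E = z × SE = 1.645 × 0.01143 = 0.01880 ≈ 1.9 percentage points.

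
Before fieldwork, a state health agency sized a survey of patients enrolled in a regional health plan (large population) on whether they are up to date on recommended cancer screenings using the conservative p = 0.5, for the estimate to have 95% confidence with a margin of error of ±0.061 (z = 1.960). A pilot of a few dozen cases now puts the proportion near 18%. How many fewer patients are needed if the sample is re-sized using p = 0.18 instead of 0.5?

Conservative (p = 0.5): n = 1.960² × 0.25 / 0.061² ≈ 258.10 → 259.
Using p = 0.18: p(1−p) = 0.1476, so n = 1.960² × 0.1476 / 0.061² ≈ 152.38 → 153.
Reduction: 259 − 153 = 106.

106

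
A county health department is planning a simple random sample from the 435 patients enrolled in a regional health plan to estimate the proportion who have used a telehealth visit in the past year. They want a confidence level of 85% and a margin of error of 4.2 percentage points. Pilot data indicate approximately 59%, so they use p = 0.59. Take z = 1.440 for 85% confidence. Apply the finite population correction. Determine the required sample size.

Unadjusted: n₀ = 1.440² × 0.59 × 0.41 / 0.042² ≈ 284.36, so n₀ = 285.
Finite population correction with N = 435: n = n₀ / (1 + (n₀−1)/N) = 285 / (1 + 284/435) = 285 / 1.6529 ≈ 172.43.
Rounding up, n = 173.

173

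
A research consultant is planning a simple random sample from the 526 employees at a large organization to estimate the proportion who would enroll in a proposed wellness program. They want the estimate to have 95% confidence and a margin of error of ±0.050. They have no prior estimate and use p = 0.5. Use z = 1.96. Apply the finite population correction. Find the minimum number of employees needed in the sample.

223

Unadjusted: n₀ = 1.96² × 0.50 × 0.50 / 0.050² ≈ 384.16, so n₀ = 385.
Finite population correction with N = 526: n = n₀ / (1 + (n₀−1)/N) = 385 / (1 + 384/526) = 385 / 1.7300 ≈ 222.54.
Rounding up, n = 223.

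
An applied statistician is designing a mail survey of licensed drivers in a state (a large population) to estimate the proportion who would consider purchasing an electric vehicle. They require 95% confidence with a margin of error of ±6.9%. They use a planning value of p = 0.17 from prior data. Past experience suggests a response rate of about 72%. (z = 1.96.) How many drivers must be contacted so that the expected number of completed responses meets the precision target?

159

Completed interviews needed: n₀ = 1.96² × 0.1411 / 0.069² ≈ 113.85 → 114.
At a 72% response rate, contacts needed = 114 / 0.72 ≈ 158.33 → 159.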